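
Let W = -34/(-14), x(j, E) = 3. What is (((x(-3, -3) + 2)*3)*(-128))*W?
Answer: -32640/7 ≈ -4662.9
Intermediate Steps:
W = 17/7 (W = -34*(-1/14) = 17/7 ≈ 2.4286)
(((x(-3, -3) + 2)*3)*(-128))*W = (((3 + 2)*3)*(-128))*(17/7) = ((5*3)*(-128))*(17/7) = (15*(-128))*(17/7) = -1920*17/7 = -32640/7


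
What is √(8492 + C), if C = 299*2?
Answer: 3*√1010 ≈ 95.342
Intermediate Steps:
C = 598
√(8492 + C) = √(8492 + 598) = √9090 = 3*√1010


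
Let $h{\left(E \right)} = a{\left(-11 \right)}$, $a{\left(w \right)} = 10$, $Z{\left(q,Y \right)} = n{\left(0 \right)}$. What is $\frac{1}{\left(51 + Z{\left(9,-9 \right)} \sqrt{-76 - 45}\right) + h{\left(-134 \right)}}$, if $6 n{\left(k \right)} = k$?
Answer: $\frac{1}{61} \approx 0.016393$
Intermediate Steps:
$n{\left(k \right)} = \frac{k}{6}$
$Z{\left(q,Y \right)} = 0$ ($Z{\left(q,Y \right)} = \frac{1}{6} \cdot 0 = 0$)
$h{\left(E \right)} = 10$
$\frac{1}{\left(51 + Z{\left(9,-9 \right)} \sqrt{-76 - 45}\right) + h{\left(-134 \right)}} = \frac{1}{\left(51 + 0 \sqrt{-76 - 45}\right) + 10} = \frac{1}{\left(51 + 0 \sqrt{-121}\right) + 10} = \frac{1}{\left(51 + 0 \cdot 11 i\right) + 10} = \frac{1}{\left(51 + 0\right) + 10} = \frac{1}{51 + 10} = \frac{1}{61}$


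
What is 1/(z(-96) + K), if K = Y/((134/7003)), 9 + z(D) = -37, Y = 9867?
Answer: 134/69092437 ≈ 1.9394e-6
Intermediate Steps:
z(D) = -46 (z(D) = -9 - 37 = -46)
K = 69098601/134 (K = 9867/((134/7003)) = 9867/((134*(1/7003))) = 9867/(134/7003) = 9867*(7003/134) = 69098601/134 ≈ 5.1566e+5)
1/(z(-96) + K) = 1/(-46 + 69098601/134) = 1/(69092437/134) = 134/69092437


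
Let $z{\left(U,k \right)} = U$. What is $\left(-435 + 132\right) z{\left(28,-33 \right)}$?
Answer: $-8484$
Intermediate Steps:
$\left(-435 + 132\right) z{\left(28,-33 \right)} = \left(-435 + 132\right) 28 = \left(-303\right) 28 = -8484$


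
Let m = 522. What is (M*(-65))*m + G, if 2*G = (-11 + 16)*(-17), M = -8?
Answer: 542795/2 ≈ 2.7140e+5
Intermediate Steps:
G = -85/2 (G = ((-11 + 16)*(-17))/2 = (5*(-17))/2 = (½)*(-85) = -85/2 ≈ -42.500)
(M*(-65))*m + G = -8*(-65)*522 - 85/2 = 520*522 - 85/2 = 271440 - 85/2 = 542795/2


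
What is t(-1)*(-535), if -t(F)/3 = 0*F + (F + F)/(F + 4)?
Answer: -1070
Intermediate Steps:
t(F) = -6*F/(4 + F) (t(F) = -3*(0*F + (F + F)/(F + 4)) = -3*(0 + (2*F)/(4 + F)) = -3*(0 + 2*F/(4 + F)) = -6*F/(4 + F))
t(-1)*(-535) = -6*(-1)/(4 - 1)*(-535) = -6*(-1)/3*(-535) = -6*(-1)*⅓*(-535) = 2*(-535) = -1070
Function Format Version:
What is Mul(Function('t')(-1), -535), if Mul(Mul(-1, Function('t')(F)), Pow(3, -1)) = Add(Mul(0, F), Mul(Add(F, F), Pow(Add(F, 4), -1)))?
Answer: -1070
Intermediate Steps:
Function('t')(F) = Mul(-6, F, Pow(Add(4, F), -1)) (Function('t')(F) = Mul(-3, Add(Mul(0, F), Mul(Add(F, F), Pow(Add(F, 4), -1)))) = Mul(-3, Add(0, Mul(Mul(2, F), Pow(Add(4, F), -1)))) = Mul(-3, Add(0, Mul(2, F, Pow(Add(4, F), -1)))) = Mul(-3, Mul(2, F, Pow(Add(4, F), -1))) = Mul(-6, F, Pow(Add(4, F), -1)))
Mul(Function('t')(-1), -535) = Mul(Mul(-6, -1, Pow(Add(4, -1), -1)), -535) = Mul(Mul(-6, -1, Pow(3, -1)), -535) = Mul(Mul(-6, -1, Rational(1, 3)), -535) = Mul(2, -535) = -1070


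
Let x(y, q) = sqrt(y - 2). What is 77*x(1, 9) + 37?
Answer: 37 + 77*I ≈ 37.0 + 77.0*I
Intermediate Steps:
x(y, q) = sqrt(-2 + y)
77*x(1, 9) + 37 = 77*sqrt(-2 + 1) + 37 = 77*sqrt(-1) + 37 = 77*I + 37 = 37 + 77*I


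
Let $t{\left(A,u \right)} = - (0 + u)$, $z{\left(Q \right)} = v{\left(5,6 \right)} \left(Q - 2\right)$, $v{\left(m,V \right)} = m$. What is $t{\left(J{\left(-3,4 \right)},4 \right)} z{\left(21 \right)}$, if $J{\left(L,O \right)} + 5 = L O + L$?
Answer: $-380$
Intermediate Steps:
$J{\left(L,O \right)} = -5 + L + L O$ ($J{\left(L,O \right)} = -5 + \left(L O + L\right) = -5 + \left(L + L O\right) = -5 + L + L O$)
$z{\left(Q \right)} = -10 + 5 Q$ ($z{\left(Q \right)} = 5 \left(Q - 2\right) = 5 \left(-2 + Q\right) = -10 + 5 Q$)
$t{\left(A,u \right)} = - u$
$t{\left(J{\left(-3,4 \right)},4 \right)} z{\left(21 \right)} = \left(-1\right) 4 \left(-10 + 5 \cdot 21\right) = - 4 \left(-10 + 105\right) = \left(-4\right) 95 = -380$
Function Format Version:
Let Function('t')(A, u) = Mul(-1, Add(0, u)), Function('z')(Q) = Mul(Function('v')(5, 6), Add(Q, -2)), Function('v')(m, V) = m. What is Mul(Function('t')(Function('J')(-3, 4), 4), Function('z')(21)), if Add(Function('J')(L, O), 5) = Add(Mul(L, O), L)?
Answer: -380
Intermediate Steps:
Function('J')(L, O) = Add(-5, L, Mul(L, O)) (Function('J')(L, O) = Add(-5, Add(Mul(L, O), L)) = Add(-5, Add(L, Mul(L, O))) = Add(-5, L, Mul(L, O)))
Function('z')(Q) = Add(-10, Mul(5, Q)) (Function('z')(Q) = Mul(5, Add(Q, -2)) = Mul(5, Add(-2, Q)) = Add(-10, Mul(5, Q)))
Function('t')(A, u) = Mul(-1, u)
Mul(Function('t')(Function('J')(-3, 4), 4), Function('z')(21)) = Mul(Mul(-1, 4), Add(-10, Mul(5, 21))) = Mul(-4, Add(-10, 105)) = Mul(-4, 95) = -380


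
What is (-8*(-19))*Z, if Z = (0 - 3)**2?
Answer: 1368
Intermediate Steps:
Z = 9 (Z = (-3)**2 = 9)
(-8*(-19))*Z = -8*(-19)*9 = 152*9 = 1368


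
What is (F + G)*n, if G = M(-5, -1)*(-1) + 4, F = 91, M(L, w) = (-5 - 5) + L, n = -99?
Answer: -10890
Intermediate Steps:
M(L, w) = -10 + L
G = 19 (G = (-10 - 5)*(-1) + 4 = -15*(-1) + 4 = 15 + 4 = 19)
(F + G)*n = (91 + 19)*(-99) = 110*(-99) = -10890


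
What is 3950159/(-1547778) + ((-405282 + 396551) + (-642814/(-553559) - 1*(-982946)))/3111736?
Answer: -2984785042014677597/1333046607789180936 ≈ -2.2391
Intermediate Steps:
3950159/(-1547778) + ((-405282 + 396551) + (-642814/(-553559) - 1*(-982946)))/3111736 = 3950159*(-1/1547778) + (-8731 + (-642814*(-1/553559) + 982946))*(1/3111736) = -3950159/1547778 + (-8731 + (642814/553559 + 982946))*(1/3111736) = -3950159/1547778 + (-8731 + 544119247628/553559)*(1/3111736) = -3950159/1547778 + (539286123999/553559)*(1/3111736) = -3950159/1547778 + 539286123999/1722529468424 = -2984785042014677597/1333046607789180936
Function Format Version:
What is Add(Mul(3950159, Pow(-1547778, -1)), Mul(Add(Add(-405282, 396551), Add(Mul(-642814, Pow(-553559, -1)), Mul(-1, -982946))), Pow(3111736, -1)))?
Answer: Rational(-2984785042014677597, 1333046607789180936) ≈ -2.2391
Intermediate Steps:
Add(Mul(3950159, Pow(-1547778, -1)), Mul(Add(Add(-405282, 396551), Add(Mul(-642814, Pow(-553559, -1)), Mul(-1, -982946))), Pow(3111736, -1))) = Add(Mul(3950159, Rational(-1, 1547778)), Mul(Add(-8731, Add(Mul(-642814, Rational(-1, 553559)), 982946)), Rational(1, 3111736))) = Add(Rational(-3950159, 1547778), Mul(Add(-8731, Add(Rational(642814, 553559), 982946)), Rational(1, 3111736))) = Add(Rational(-3950159, 1547778), Mul(Add(-8731, Rational(544119247628, 553559)), Rational(1, 3111736))) = Add(Rational(-3950159, 1547778), Mul(Rational(539286123999, 553559), Rational(1, 3111736))) = Add(Rational(-3950159, 1547778), Rational(539286123999, 1722529468424)) = Rational(-2984785042014677597, 1333046607789180936)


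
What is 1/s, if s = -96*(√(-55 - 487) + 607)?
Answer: I/(96*(√542 - 607*I)) ≈ -1.7136e-5 + 6.5722e-7*I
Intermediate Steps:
s = -58272 - 96*I*√542 (s = -96*(√(-542) + 607) = -96*(I*√542 + 607) = -96*(607 + I*√542) = -58272 - 96*I*√542 ≈ -58272.0 - 2235.0*I)
1/s = 1/(-58272 - 96*I*√542)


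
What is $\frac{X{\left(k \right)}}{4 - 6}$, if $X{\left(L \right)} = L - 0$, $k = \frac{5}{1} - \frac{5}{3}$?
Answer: $- \frac{5}{3} \approx -1.6667$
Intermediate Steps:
$k = \frac{10}{3}$ ($k = 5 \cdot 1 - \frac{5}{3} = 5 - \frac{5}{3} = \frac{10}{3} \approx 3.3333$)
$X{\left(L \right)} = L$ ($X{\left(L \right)} = L + 0 = L$)
$\frac{X{\left(k \right)}}{4 - 6} = \frac{1}{4 - 6} \cdot \frac{10}{3} = \frac{1}{-2} \cdot \frac{10}{3} = \left(- \frac{1}{2}\right) \frac{10}{3} = - \frac{5}{3}$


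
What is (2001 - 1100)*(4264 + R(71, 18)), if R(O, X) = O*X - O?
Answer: 4929371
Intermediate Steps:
R(O, X) = -O + O*X
(2001 - 1100)*(4264 + R(71, 18)) = (2001 - 1100)*(4264 + 71*(-1 + 18)) = 901*(4264 + 71*17) = 901*(4264 + 1207) = 901*5471 = 4929371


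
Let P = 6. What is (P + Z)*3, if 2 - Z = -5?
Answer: 39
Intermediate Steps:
Z = 7 (Z = 2 - 1*(-5) = 2 + 5 = 7)
(P + Z)*3 = (6 + 7)*3 = 13*3 = 39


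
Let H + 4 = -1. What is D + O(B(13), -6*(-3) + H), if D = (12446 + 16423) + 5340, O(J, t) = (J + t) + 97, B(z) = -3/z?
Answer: 446144/13 ≈ 34319.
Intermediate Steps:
H = -5 (H = -4 - 1 = -5)
O(J, t) = 97 + J + t
D = 34209 (D = 28869 + 5340 = 34209)
D + O(B(13), -6*(-3) + H) = 34209 + (97 - 3/13 + (-6*(-3) - 5)) = 34209 + (97 - 3*1/13 + (18 - 5)) = 34209 + (97 - 3/13 + 13) = 34209 + 1427/13 = 446144/13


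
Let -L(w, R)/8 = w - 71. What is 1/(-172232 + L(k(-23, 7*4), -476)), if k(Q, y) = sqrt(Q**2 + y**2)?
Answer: -10729/1841777804 + sqrt(1313)/3683555608 ≈ -5.8155e-6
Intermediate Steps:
L(w, R) = 568 - 8*w (L(w, R) = -8*(w - 71) = -8*(-71 + w) = 568 - 8*w)
1/(-172232 + L(k(-23, 7*4), -476)) = 1/(-172232 + (568 - 8*sqrt((-23)**2 + (7*4)**2))) = 1/(-172232 + (568 - 8*sqrt(529 + 28**2))) = 1/(-172232 + (568 - 8*sqrt(529 + 784))) = 1/(-172232 + (568 - 8*sqrt(1313))) = 1/(-171664 - 8*sqrt(1313))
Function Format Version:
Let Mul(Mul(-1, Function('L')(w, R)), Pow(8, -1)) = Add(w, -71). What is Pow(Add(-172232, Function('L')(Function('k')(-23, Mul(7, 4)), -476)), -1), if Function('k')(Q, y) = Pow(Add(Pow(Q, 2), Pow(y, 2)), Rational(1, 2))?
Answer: Add(Rational(-10729, 1841777804), Mul(Rational(1, 3683555608), Pow(1313, Rational(1, 2)))) ≈ -5.8155e-6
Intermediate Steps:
Function('L')(w, R) = Add(568, Mul(-8, w)) (Function('L')(w, R) = Mul(-8, Add(w, -71)) = Mul(-8, Add(-71, w)) = Add(568, Mul(-8, w)))
Pow(Add(-172232, Function('L')(Function('k')(-23, Mul(7, 4)), -476)), -1) = Pow(Add(-172232, Add(568, Mul(-8, Pow(Add(Pow(-23, 2), Pow(Mul(7, 4), 2)), Rational(1, 2))))), -1) = Pow(Add(-172232, Add(568, Mul(-8, Pow(Add(529, Pow(28, 2)), Rational(1, 2))))), -1) = Pow(Add(-172232, Add(568, Mul(-8, Pow(Add(529, 784), Rational(1, 2))))), -1) = Pow(Add(-172232, Add(568, Mul(-8, Pow(1313, Rational(1, 2))))), -1) = Pow(Add(-171664, Mul(-8, Pow(1313, Rational(1, 2)))), -1)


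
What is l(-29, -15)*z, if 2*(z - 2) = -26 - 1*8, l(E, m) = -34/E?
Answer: -510/29 ≈ -17.586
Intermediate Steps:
z = -15 (z = 2 + (-26 - 1*8)/2 = 2 + (-26 - 8)/2 = 2 + (½)*(-34) = 2 - 17 = -15)
l(-29, -15)*z = -34/(-29)*(-15) = -34*(-1/29)*(-15) = (34/29)*(-15) = -510/29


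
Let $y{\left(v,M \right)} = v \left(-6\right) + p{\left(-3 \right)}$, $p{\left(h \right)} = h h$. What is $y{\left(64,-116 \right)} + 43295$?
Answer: $42920$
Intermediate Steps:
$p{\left(h \right)} = h^{2}$
$y{\left(v,M \right)} = 9 - 6 v$ ($y{\left(v,M \right)} = v \left(-6\right) + \left(-3\right)^{2} = - 6 v + 9 = 9 - 6 v$)
$y{\left(64,-116 \right)} + 43295 = \left(9 - 384\right) + 43295 = -375 + 43295 = 42920$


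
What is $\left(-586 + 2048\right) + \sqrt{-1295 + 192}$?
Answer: $1462 + i \sqrt{1103} \approx 1462.0 + 33.211 i$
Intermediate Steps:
$\left(-586 + 2048\right) + \sqrt{-1295 + 192} = 1462 + \sqrt{-1103} = 1462 + i \sqrt{1103}$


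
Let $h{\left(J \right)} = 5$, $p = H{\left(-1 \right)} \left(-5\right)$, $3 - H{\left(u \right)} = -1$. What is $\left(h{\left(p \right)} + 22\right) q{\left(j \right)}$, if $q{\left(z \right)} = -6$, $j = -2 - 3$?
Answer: $-162$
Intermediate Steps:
$j = -5$
$H{\left(u \right)} = 4$ ($H{\left(u \right)} = 3 - -1 = 3 + 1 = 4$)
$p = -20$ ($p = 4 \left(-5\right) = -20$)
$\left(h{\left(p \right)} + 22\right) q{\left(j \right)} = \left(5 + 22\right) \left(-6\right) = 27 \left(-6\right) = -162$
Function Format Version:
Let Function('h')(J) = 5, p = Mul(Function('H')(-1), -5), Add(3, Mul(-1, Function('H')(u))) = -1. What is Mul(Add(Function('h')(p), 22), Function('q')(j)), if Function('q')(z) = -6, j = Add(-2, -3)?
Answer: -162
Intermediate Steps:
j = -5
Function('H')(u) = 4 (Function('H')(u) = Add(3, Mul(-1, -1)) = Add(3, 1) = 4)
p = -20 (p = Mul(4, -5) = -20)
Mul(Add(Function('h')(p), 22), Function('q')(j)) = Mul(Add(5, 22), -6) = Mul(27, -6) = -162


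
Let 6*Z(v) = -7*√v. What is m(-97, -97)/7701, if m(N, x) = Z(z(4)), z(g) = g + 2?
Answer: -7*√6/46206 ≈ -0.00037109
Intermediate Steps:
z(g) = 2 + g
Z(v) = -7*√v/6 (Z(v) = (-7*√v)/6 = -7*√v/6)
m(N, x) = -7*√6/6 (m(N, x) = -7*√(2 + 4)/6 = -7*√6/6)
m(-97, -97)/7701 = -7*√6/6/7701 = -7*√6/6*(1/7701) = -7*√6/46206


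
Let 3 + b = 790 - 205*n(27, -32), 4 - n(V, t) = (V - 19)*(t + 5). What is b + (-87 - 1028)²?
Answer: 1198912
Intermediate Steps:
n(V, t) = 4 - (-19 + V)*(5 + t) (n(V, t) = 4 - (V - 19)*(t + 5) = 4 - (-19 + V)*(5 + t))
b = -44313 (b = -3 + (790 - 205*(99 - 5*27 + 19*(-32) - 1*27*(-32))) = -3 + (790 - 205*(99 - 135 - 608 + 864)) = -3 + (790 - 205*220) = -3 + (790 - 45100) = -3 - 44310 = -44313)
b + (-87 - 1028)² = -44313 + (-87 - 1028)² = -44313 + (-1115)² = -44313 + 1243225 = 1198912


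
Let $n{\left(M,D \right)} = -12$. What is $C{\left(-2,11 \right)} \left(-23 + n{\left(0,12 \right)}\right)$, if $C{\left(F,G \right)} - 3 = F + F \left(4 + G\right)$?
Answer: $1015$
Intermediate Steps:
$C{\left(F,G \right)} = 3 + F + F \left(4 + G\right)$ ($C{\left(F,G \right)} = 3 + \left(F + F \left(4 + G\right)\right) = 3 + F + F \left(4 + G\right)$)
$C{\left(-2,11 \right)} \left(-23 + n{\left(0,12 \right)}\right) = \left(3 + 5 \left(-2\right) - 22\right) \left(-23 - 12\right) = \left(3 - 10 - 22\right) \left(-35\right) = \left(-29\right) \left(-35\right) = 1015$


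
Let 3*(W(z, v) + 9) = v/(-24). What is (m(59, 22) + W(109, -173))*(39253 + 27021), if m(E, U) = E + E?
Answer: 265791877/36 ≈ 7.3831e+6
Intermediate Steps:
W(z, v) = -9 - v/72 (W(z, v) = -9 + (v/(-24))/3 = -9 + (v*(-1/24))/3 = -9 + (-v/24)/3 = -9 - v/72)
m(E, U) = 2*E
(m(59, 22) + W(109, -173))*(39253 + 27021) = (2*59 + (-9 - 1/72*(-173)))*(39253 + 27021) = (118 + (-9 + 173/72))*66274 = (118 - 475/72)*66274 = (8021/72)*66274 = 265791877/36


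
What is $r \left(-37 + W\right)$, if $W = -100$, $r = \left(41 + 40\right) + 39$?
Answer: $-16440$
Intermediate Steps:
$r = 120$ ($r = 81 + 39 = 120$)
$r \left(-37 + W\right) = 120 \left(-37 - 100\right) = 120 \left(-137\right) = -16440$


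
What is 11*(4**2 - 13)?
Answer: 33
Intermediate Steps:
11*(4**2 - 13) = 11*(16 - 13) = 11*3 = 33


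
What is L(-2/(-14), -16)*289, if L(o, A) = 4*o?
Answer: 1156/7 ≈ 165.14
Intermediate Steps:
L(-2/(-14), -16)*289 = (4*(-2/(-14)))*289 = (4*(-2*(-1/14)))*289 = (4*(1/7))*289 = (4/7)*289 = 1156/7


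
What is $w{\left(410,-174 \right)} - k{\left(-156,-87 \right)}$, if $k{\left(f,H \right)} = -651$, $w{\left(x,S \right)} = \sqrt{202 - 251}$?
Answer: $651 + 7 i \approx 651.0 + 7.0 i$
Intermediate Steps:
$w{\left(x,S \right)} = 7 i$ ($w{\left(x,S \right)} = \sqrt{-49} = 7 i$)
$w{\left(410,-174 \right)} - k{\left(-156,-87 \right)} = 7 i - -651 = 7 i + 651 = 651 + 7 i$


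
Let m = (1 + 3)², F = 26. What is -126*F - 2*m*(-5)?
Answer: -3116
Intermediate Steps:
m = 16 (m = 4² = 16)
-126*F - 2*m*(-5) = -126*26 - 2*16*(-5) = -3276 - 32*(-5) = -3276 + 160 = -3116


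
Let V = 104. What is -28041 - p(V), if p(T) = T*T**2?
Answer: -1152905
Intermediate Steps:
p(T) = T**3
-28041 - p(V) = -28041 - 1*104**3 = -28041 - 1*1124864 = -28041 - 1124864 = -1152905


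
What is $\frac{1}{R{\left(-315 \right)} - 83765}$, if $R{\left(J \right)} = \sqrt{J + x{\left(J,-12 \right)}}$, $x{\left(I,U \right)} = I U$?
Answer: $- \frac{1523}{127574032} - \frac{3 \sqrt{385}}{7016571760} \approx -1.1947 \cdot 10^{-5}$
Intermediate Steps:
$R{\left(J \right)} = \sqrt{11} \sqrt{- J}$ ($R{\left(J \right)} = \sqrt{J + J \left(-12\right)} = \sqrt{J - 12 J} = \sqrt{- 11 J} = \sqrt{11} \sqrt{- J}$)
$\frac{1}{R{\left(-315 \right)} - 83765} = \frac{1}{\sqrt{11} \sqrt{\left(-1\right) \left(-315\right)} - 83765} = \frac{1}{\sqrt{11} \sqrt{315} - 83765} = \frac{1}{\sqrt{11} \cdot 3 \sqrt{35} - 83765} = \frac{1}{3 \sqrt{385} - 83765} = \frac{1}{-83765 + 3 \sqrt{385}}$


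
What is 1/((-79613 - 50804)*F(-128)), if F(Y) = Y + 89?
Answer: 1/5086263 ≈ 1.9661e-7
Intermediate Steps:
F(Y) = 89 + Y
1/((-79613 - 50804)*F(-128)) = 1/((-79613 - 50804)*(89 - 128)) = 1/(-130417*(-39)) = -1/130417*(-1/39) = 1/5086263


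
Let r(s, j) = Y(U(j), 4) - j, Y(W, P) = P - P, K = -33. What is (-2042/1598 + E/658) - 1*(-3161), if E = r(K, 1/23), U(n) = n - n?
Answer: 812926979/257278 ≈ 3159.7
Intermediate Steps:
U(n) = 0
Y(W, P) = 0
r(s, j) = -j (r(s, j) = 0 - j = -j)
E = -1/23 ≈ -0.043478
(-2042/1598 + E/658) - 1*(-3161) = (-2042/1598 - 1/23/658) - 1*(-3161) = (-2042*1/1598 - 1/23*1/658) + 3161 = (-1021/799 - 1/15134) + 3161 = -328779/257278 + 3161 = 812926979/257278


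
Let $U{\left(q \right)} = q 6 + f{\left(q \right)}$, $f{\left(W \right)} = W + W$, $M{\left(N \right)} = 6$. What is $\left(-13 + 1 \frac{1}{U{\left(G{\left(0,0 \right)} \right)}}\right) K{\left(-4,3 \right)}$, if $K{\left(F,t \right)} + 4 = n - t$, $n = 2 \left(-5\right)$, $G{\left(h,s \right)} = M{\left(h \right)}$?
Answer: $\frac{10591}{48} \approx 220.65$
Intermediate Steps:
$G{\left(h,s \right)} = 6$
$f{\left(W \right)} = 2 W$
$n = -10$
$K{\left(F,t \right)} = -14 - t$ ($K{\left(F,t \right)} = -4 - \left(10 + t\right) = -14 - t$)
$U{\left(q \right)} = 8 q$ ($U{\left(q \right)} = q 6 + 2 q = 6 q + 2 q = 8 q$)
$\left(-13 + 1 \frac{1}{U{\left(G{\left(0,0 \right)} \right)}}\right) K{\left(-4,3 \right)} = \left(-13 + 1 \frac{1}{8 \cdot 6}\right) \left(-14 - 3\right) = \left(-13 + 1 \cdot \frac{1}{48}\right) \left(-14 - 3\right) = \left(-13 + 1 \cdot \frac{1}{48}\right) \left(-17\right) = \left(-13 + \frac{1}{48}\right) \left(-17\right) = \left(- \frac{623}{48}\right) \left(-17\right) = \frac{10591}{48}$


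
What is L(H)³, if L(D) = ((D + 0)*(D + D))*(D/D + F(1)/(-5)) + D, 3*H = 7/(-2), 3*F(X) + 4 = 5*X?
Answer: 51064811/19683000 ≈ 2.5944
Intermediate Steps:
F(X) = -4/3 + 5*X/3 (F(X) = -4/3 + (5*X)/3 = -4/3 + 5*X/3)
H = -7/6 (H = (7/(-2))/3 = (7*(-½))/3 = (⅓)*(-7/2) = -7/6 ≈ -1.1667)
L(D) = D + 28*D²/15 (L(D) = ((D + 0)*(D + D))*(D/D + (-4/3 + (5/3)*1)/(-5)) + D = (D*(2*D))*(1 + (-4/3 + 5/3)*(-⅕)) + D = (2*D²)*(1 + (⅓)*(-⅕)) + D = (2*D²)*(1 - 1/15) + D = (2*D²)*(14/15) + D = 28*D²/15 + D = D + 28*D²/15)
L(H)³ = ((1/15)*(-7/6)*(15 + 28*(-7/6)))³ = ((1/15)*(-7/6)*(15 - 98/3))³ = ((1/15)*(-7/6)*(-53/3))³ = (371/270)³ = 51064811/19683000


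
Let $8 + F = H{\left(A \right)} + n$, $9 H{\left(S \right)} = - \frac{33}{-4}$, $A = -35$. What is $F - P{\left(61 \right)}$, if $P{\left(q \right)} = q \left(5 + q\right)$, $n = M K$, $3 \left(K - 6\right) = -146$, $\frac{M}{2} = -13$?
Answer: $- \frac{11695}{4} \approx -2923.8$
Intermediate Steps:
$M = -26$ ($M = 2 \left(-13\right) = -26$)
$H{\left(S \right)} = \frac{11}{12}$ ($H{\left(S \right)} = \frac{\left(-33\right) \frac{1}{-4}}{9} = \frac{\left(-33\right) \left(- \frac{1}{4}\right)}{9} = \frac{1}{9} \cdot \frac{33}{4} = \frac{11}{12}$)
$K = - \frac{128}{3}$ ($K = 6 + \frac{1}{3} \left(-146\right) = 6 - \frac{146}{3} = - \frac{128}{3} \approx -42.667$)
$n = \frac{3328}{3}$ ($n = \left(-26\right) \left(- \frac{128}{3}\right) = \frac{3328}{3} \approx 1109.3$)
$F = \frac{4409}{4}$ ($F = -8 + \left(\frac{11}{12} + \frac{3328}{3}\right) = -8 + \frac{4441}{4} = \frac{4409}{4} \approx 1102.3$)
$F - P{\left(61 \right)} = \frac{4409}{4} - 61 \left(5 + 61\right) = \frac{4409}{4} - 61 \cdot 66 = \frac{4409}{4} - 4026 = - \frac{11695}{4}$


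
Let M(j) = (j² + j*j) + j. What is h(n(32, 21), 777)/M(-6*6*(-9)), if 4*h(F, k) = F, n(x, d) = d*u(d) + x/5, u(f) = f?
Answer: 2237/4205520 ≈ 0.00053192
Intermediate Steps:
n(x, d) = d² + x/5 (n(x, d) = d*d + x/5 = d² + x*(⅕) = d² + x/5)
h(F, k) = F/4
M(j) = j + 2*j² (M(j) = (j² + j²) + j = 2*j² + j = j + 2*j²)
h(n(32, 21), 777)/M(-6*6*(-9)) = ((21² + (⅕)*32)/4)/(((-6*6*(-9))*(1 + 2*(-6*6*(-9))))) = ((441 + 32/5)/4)/(((-36*(-9))*(1 + 2*(-36*(-9))))) = ((¼)*(2237/5))/((324*(1 + 2*324))) = 2237/(20*((324*(1 + 648)))) = 2237/(20*((324*649))) = (2237/20)/210276 = (2237/20)*(1/210276) = 2237/4205520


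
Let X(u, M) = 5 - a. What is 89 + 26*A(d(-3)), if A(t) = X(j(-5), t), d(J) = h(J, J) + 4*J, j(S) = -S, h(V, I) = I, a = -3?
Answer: 297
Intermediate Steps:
d(J) = 5*J (d(J) = J + 4*J = 5*J)
X(u, M) = 8 (X(u, M) = 5 - 1*(-3) = 5 + 3 = 8)
A(t) = 8
89 + 26*A(d(-3)) = 89 + 26*8 = 89 + 208 = 297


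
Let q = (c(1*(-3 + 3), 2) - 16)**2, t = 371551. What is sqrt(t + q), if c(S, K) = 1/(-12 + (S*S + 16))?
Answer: sqrt(5948785)/4 ≈ 609.75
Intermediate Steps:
c(S, K) = 1/(4 + S**2) (c(S, K) = 1/(-12 + (S**2 + 16)) = 1/(-12 + (16 + S**2)) = 1/(4 + S**2))
q = 3969/16 (q = (1/(4 + (1*(-3 + 3))**2) - 16)**2 = (1/(4 + (1*0)**2) - 16)**2 = (1/(4 + 0**2) - 16)**2 = (1/(4 + 0) - 16)**2 = (1/4 - 16)**2 = (-63/4)**2 = 3969/16 ≈ 248.06)
sqrt(t + q) = sqrt(371551 + 3969/16) = sqrt(5948785/16) = sqrt(5948785)/4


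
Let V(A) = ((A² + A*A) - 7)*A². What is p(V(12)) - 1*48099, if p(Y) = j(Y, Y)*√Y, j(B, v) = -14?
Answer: -48099 - 168*√281 ≈ -50915.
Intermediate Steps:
V(A) = A²*(-7 + 2*A²) (V(A) = ((A² + A²) - 7)*A² = (2*A² - 7)*A² = (-7 + 2*A²)*A² = A²*(-7 + 2*A²))
p(Y) = -14*√Y
p(V(12)) - 1*48099 = -14*12*√(-7 + 2*12²) - 1*48099 = -14*12*√(-7 + 2*144) - 48099 = -14*12*√(-7 + 288) - 48099 = -14*12*√281 - 48099 = -168*√281 - 48099 = -48099 - 168*√281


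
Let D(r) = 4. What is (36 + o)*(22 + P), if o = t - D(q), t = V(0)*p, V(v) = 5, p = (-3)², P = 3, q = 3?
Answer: 1925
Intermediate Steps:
p = 9
t = 45 (t = 5*9 = 45)
o = 41 (o = 45 - 1*4 = 45 - 4 = 41)
(36 + o)*(22 + P) = (36 + 41)*(22 + 3) = 77*25 = 1925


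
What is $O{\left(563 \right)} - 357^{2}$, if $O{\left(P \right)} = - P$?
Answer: $-128012$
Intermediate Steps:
$O{\left(563 \right)} - 357^{2} = \left(-1\right) 563 - 357^{2} = -563 - 127449 = -128012$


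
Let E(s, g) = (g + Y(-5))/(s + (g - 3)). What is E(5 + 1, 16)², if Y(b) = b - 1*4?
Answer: 49/361 ≈ 0.13573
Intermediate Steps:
Y(b) = -4 + b (Y(b) = b - 4 = -4 + b)
E(s, g) = (-9 + g)/(-3 + g + s) (E(s, g) = (g + (-4 - 5))/(s + (g - 3)) = (g - 9)/(s + (-3 + g)) = (-9 + g)/(-3 + g + s))
E(5 + 1, 16)² = ((-9 + 16)/(-3 + 16 + (5 + 1)))² = (7/(-3 + 16 + 6))² = (7/19)² = 49/361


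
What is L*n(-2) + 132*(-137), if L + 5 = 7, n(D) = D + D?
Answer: -18092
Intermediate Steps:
n(D) = 2*D
L = 2 (L = -5 + 7 = 2)
L*n(-2) + 132*(-137) = 2*(2*(-2)) + 132*(-137) = 2*(-4) - 18084 = -8 - 18084 = -18092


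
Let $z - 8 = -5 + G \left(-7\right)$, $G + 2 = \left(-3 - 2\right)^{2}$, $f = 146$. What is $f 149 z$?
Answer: $-3437132$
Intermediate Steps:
$G = 23$ ($G = -2 + \left(-3 - 2\right)^{2} = -2 + \left(-5\right)^{2} = -2 + 25 = 23$)
$z = -158$ ($z = 8 + \left(-5 + 23 \left(-7\right)\right) = 8 - 166 = -158$)
$f 149 z = 146 \cdot 149 \left(-158\right) = 21754 \left(-158\right) = -3437132$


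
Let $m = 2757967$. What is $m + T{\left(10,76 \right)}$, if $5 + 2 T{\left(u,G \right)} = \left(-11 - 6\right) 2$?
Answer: $\frac{5515895}{2} \approx 2.7579 \cdot 10^{6}$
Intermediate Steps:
$T{\left(u,G \right)} = - \frac{39}{2}$ ($T{\left(u,G \right)} = - \frac{5}{2} + \frac{\left(-11 - 6\right) 2}{2} = - \frac{5}{2} + \frac{\left(-17\right) 2}{2} = - \frac{5}{2} + \frac{1}{2} \left(-34\right) = - \frac{5}{2} - 17 = - \frac{39}{2}$)
$m + T{\left(10,76 \right)} = 2757967 - \frac{39}{2} = \frac{5515895}{2}$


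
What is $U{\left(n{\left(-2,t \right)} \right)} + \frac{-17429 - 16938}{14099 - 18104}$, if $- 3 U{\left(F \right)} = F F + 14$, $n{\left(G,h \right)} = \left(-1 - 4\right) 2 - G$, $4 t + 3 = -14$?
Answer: $- \frac{69763}{4005} \approx -17.419$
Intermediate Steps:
$t = - \frac{17}{4}$ ($t = - \frac{3}{4} + \frac{1}{4} \left(-14\right) = - \frac{3}{4} - \frac{7}{2} = - \frac{17}{4} \approx -4.25$)
$n{\left(G,h \right)} = -10 - G$ ($n{\left(G,h \right)} = \left(-5\right) 2 - G = -10 - G$)
$U{\left(F \right)} = - \frac{14}{3} - \frac{F^{2}}{3}$ ($U{\left(F \right)} = - \frac{F F + 14}{3} = - \frac{F^{2} + 14}{3} = - \frac{14 + F^{2}}{3} = - \frac{14}{3} - \frac{F^{2}}{3}$)
$U{\left(n{\left(-2,t \right)} \right)} + \frac{-17429 - 16938}{14099 - 18104} = \left(- \frac{14}{3} - \frac{\left(-10 - -2\right)^{2}}{3}\right) + \frac{-17429 - 16938}{14099 - 18104} = \left(- \frac{14}{3} - \frac{\left(-10 + 2\right)^{2}}{3}\right) - \frac{34367}{-4005} = \left(- \frac{14}{3} - \frac{\left(-8\right)^{2}}{3}\right) - - \frac{34367}{4005} = \left(- \frac{14}{3} - \frac{64}{3}\right) + \frac{34367}{4005} = -26 + \frac{34367}{4005} = - \frac{69763}{4005}$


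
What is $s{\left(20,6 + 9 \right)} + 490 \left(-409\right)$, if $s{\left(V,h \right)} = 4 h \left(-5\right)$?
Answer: $-200710$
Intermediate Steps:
$s{\left(V,h \right)} = - 20 h$
$s{\left(20,6 + 9 \right)} + 490 \left(-409\right) = - 20 \left(6 + 9\right) + 490 \left(-409\right) = \left(-20\right) 15 - 200410 = -300 - 200410 = -200710$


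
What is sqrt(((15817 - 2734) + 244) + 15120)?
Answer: sqrt(28447) ≈ 168.66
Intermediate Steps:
sqrt(((15817 - 2734) + 244) + 15120) = sqrt((13083 + 244) + 15120) = sqrt(13327 + 15120) = sqrt(28447)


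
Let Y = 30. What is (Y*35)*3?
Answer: 3150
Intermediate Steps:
(Y*35)*3 = (30*35)*3 = 1050*3 = 3150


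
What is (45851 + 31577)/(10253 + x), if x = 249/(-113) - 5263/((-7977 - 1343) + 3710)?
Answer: 49083932040/6498882119 ≈ 7.5527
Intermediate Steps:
x = -802171/633930 (x = 249*(-1/113) - 5263/(-9320 + 3710) = -249/113 - 5263/(-5610) = -249/113 - 5263*(-1/5610) = -249/113 + 5263/5610 = -802171/633930 ≈ -1.2654)
(45851 + 31577)/(10253 + x) = (45851 + 31577)/(10253 - 802171/633930) = 77428/(6498882119/633930) = 77428*(633930/6498882119) = 49083932040/6498882119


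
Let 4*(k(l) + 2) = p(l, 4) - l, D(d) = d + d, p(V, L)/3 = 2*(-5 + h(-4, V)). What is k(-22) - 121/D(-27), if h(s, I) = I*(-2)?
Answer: 3469/54 ≈ 64.241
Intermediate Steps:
h(s, I) = -2*I
p(V, L) = -30 - 12*V (p(V, L) = 3*(2*(-5 - 2*V)) = 3*(-10 - 4*V) = -30 - 12*V)
D(d) = 2*d
k(l) = -19/2 - 13*l/4 (k(l) = -2 + ((-30 - 12*l) - l)/4 = -2 + (-30 - 13*l)/4 = -2 + (-15/2 - 13*l/4) = -19/2 - 13*l/4)
k(-22) - 121/D(-27) = (-19/2 - 13/4*(-22)) - 121/(2*(-27)) = (-19/2 + 143/2) - 121/(-54) = 62 - 121*(-1/54) = 62 + 121/54 = 3469/54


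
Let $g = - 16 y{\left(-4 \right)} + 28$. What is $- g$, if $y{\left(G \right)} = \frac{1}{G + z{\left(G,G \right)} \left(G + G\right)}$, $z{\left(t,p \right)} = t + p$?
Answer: $- \frac{416}{15} \approx -27.733$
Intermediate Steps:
$z{\left(t,p \right)} = p + t$
$y{\left(G \right)} = \frac{1}{G + 4 G^{2}}$ ($y{\left(G \right)} = \frac{1}{G + \left(G + G\right) \left(G + G\right)} = \frac{1}{G + 2 G 2 G} = \frac{1}{G + 4 G^{2}}$)
$g = \frac{416}{15}$ ($g = - 16 \frac{1}{\left(-4\right) \left(1 + 4 \left(-4\right)\right)} + 28 = - 16 \left(- \frac{1}{4 \left(1 - 16\right)}\right) + 28 = - 16 \left(- \frac{1}{4 \left(-15\right)}\right) + 28 = - 16 \left(\left(- \frac{1}{4}\right) \left(- \frac{1}{15}\right)\right) + 28 = \left(-16\right) \frac{1}{60} + 28 = - \frac{4}{15} + 28 = \frac{416}{15} \approx 27.733$)
$- g = \left(-1\right) \frac{416}{15} = - \frac{416}{15}$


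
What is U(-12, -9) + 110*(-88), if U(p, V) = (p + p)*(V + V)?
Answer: -9248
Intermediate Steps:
U(p, V) = 4*V*p (U(p, V) = (2*p)*(2*V) = 4*V*p)
U(-12, -9) + 110*(-88) = 4*(-9)*(-12) + 110*(-88) = 432 - 9680 = -9248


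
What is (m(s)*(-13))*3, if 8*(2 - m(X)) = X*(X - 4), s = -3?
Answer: 195/8 ≈ 24.375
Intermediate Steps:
m(X) = 2 - X*(-4 + X)/8 (m(X) = 2 - X*(X - 4)/8 = 2 - X*(-4 + X)/8)
(m(s)*(-13))*3 = ((2 + (½)*(-3) - ⅛*(-3)²)*(-13))*3 = ((2 - 3/2 - ⅛*9)*(-13))*3 = ((2 - 3/2 - 9/8)*(-13))*3 = -5/8*(-13)*3 = (65/8)*3 = 195/8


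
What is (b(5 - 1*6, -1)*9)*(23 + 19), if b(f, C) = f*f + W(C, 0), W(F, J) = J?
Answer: 378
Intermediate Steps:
b(f, C) = f² (b(f, C) = f*f + 0 = f² + 0 = f²)
(b(5 - 1*6, -1)*9)*(23 + 19) = ((5 - 1*6)²*9)*(23 + 19) = ((5 - 6)²*9)*42 = ((-1)²*9)*42 = (1*9)*42 = 9*42 = 378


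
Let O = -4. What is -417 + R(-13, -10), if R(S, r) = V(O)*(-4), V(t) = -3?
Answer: -405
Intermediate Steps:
R(S, r) = 12 (R(S, r) = -3*(-4) = 12)
-417 + R(-13, -10) = -417 + 12 = -405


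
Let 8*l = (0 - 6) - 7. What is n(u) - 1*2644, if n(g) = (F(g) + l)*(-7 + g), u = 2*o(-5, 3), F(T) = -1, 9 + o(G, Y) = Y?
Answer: -20753/8 ≈ -2594.1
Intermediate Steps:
o(G, Y) = -9 + Y
l = -13/8 (l = ((0 - 6) - 7)/8 = (-6 - 7)/8 = (1/8)*(-13) = -13/8 ≈ -1.6250)
u = -12 (u = 2*(-9 + 3) = 2*(-6) = -12)
n(g) = 147/8 - 21*g/8 (n(g) = (-1 - 13/8)*(-7 + g) = -21*(-7 + g)/8 = 147/8 - 21*g/8)
n(u) - 1*2644 = (147/8 - 21/8*(-12)) - 1*2644 = (147/8 + 63/2) - 2644 = 399/8 - 2644 = -20753/8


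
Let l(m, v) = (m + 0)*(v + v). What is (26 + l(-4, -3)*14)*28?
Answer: 10136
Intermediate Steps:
l(m, v) = 2*m*v (l(m, v) = m*(2*v) = 2*m*v)
(26 + l(-4, -3)*14)*28 = (26 + (2*(-4)*(-3))*14)*28 = (26 + 24*14)*28 = (26 + 336)*28 = 362*28 = 10136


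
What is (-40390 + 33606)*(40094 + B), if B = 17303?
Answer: -389381248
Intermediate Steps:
(-40390 + 33606)*(40094 + B) = (-40390 + 33606)*(40094 + 17303) = -6784*57397 = -389381248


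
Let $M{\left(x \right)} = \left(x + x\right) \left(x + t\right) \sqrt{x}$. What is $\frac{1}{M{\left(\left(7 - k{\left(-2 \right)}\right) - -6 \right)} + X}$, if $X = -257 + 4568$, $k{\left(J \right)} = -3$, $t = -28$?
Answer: $\frac{1}{2775} \approx 0.00036036$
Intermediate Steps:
$X = 4311$
$M{\left(x \right)} = 2 x^{\frac{3}{2}} \left(-28 + x\right)$ ($M{\left(x \right)} = \left(x + x\right) \left(x - 28\right) \sqrt{x} = 2 x \left(-28 + x\right) \sqrt{x} = 2 x^{\frac{3}{2}} \left(-28 + x\right)$)
$\frac{1}{M{\left(\left(7 - k{\left(-2 \right)}\right) - -6 \right)} + X} = \frac{1}{2 \left(\left(7 - -3\right) - -6\right)^{\frac{3}{2}} \left(-28 + \left(\left(7 - -3\right) - -6\right)\right) + 4311} = \frac{1}{2 \left(\left(7 + 3\right) + 6\right)^{\frac{3}{2}} \left(-28 + \left(\left(7 + 3\right) + 6\right)\right) + 4311} = \frac{1}{2 \left(10 + 6\right)^{\frac{3}{2}} \left(-28 + \left(10 + 6\right)\right) + 4311} = \frac{1}{2 \cdot 16^{\frac{3}{2}} \left(-28 + 16\right) + 4311} = \frac{1}{2 \cdot 64 \left(-12\right) + 4311} = \frac{1}{-1536 + 4311} = \frac{1}{2775}$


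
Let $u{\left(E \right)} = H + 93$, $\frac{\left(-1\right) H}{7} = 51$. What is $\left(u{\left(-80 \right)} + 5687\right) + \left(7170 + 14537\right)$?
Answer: $27130$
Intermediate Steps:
$H = -357$ ($H = \left(-7\right) 51 = -357$)
$u{\left(E \right)} = -264$ ($u{\left(E \right)} = -357 + 93 = -264$)
$\left(u{\left(-80 \right)} + 5687\right) + \left(7170 + 14537\right) = \left(-264 + 5687\right) + \left(7170 + 14537\right) = 5423 + 21707 = 27130$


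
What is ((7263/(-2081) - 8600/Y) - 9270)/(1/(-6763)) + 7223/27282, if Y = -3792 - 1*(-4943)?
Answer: 4101625345383632891/65346692142 ≈ 6.2767e+7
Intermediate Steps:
Y = 1151 (Y = -3792 + 4943 = 1151)
((7263/(-2081) - 8600/Y) - 9270)/(1/(-6763)) + 7223/27282 = ((7263/(-2081) - 8600/1151) - 9270)/(1/(-6763)) + 7223/27282 = ((7263*(-1/2081) - 8600*1/1151) - 9270)/(-1/6763) + 7223*(1/27282) = ((-7263/2081 - 8600/1151) - 9270)*(-6763) + 7223/27282 = (-26256313/2395231 - 9270)*(-6763) + 7223/27282 = -22230047683/2395231*(-6763) + 7223/27282 = 150341812480129/2395231 + 7223/27282 = 4101625345383632891/65346692142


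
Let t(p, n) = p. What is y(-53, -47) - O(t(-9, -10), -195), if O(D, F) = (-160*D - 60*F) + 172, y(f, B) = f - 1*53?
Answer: -13418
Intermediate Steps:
y(f, B) = -53 + f (y(f, B) = f - 53 = -53 + f)
O(D, F) = 172 - 160*D - 60*F
y(-53, -47) - O(t(-9, -10), -195) = (-53 - 53) - (172 - 160*(-9) - 60*(-195)) = -106 - (172 + 1440 + 11700) = -106 - 1*13312 = -106 - 13312 = -13418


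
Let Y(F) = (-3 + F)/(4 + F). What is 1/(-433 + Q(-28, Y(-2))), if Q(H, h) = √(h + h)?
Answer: -433/187494 - I*√5/187494 ≈ -0.0023094 - 1.1926e-5*I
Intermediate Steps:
Y(F) = (-3 + F)/(4 + F)
Q(H, h) = √2*√h (Q(H, h) = √(2*h) = √2*√h)
1/(-433 + Q(-28, Y(-2))) = 1/(-433 + √2*√((-3 - 2)/(4 - 2))) = 1/(-433 + √2*√(-5/2)) = 1/(-433 + √2*(I*√10/2)) = 1/(-433 + I*√5)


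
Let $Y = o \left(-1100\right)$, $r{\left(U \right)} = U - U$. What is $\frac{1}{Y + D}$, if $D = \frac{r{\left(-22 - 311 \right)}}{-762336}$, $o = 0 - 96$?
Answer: $\frac{1}{105600} \approx 9.4697 \cdot 10^{-6}$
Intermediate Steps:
$o = -96$ ($o = 0 - 96 = -96$)
$r{\left(U \right)} = 0$
$D = 0$ ($D = \frac{0}{-762336} = 0 \left(- \frac{1}{762336}\right) = 0$)
$Y = 105600$ ($Y = \left(-96\right) \left(-1100\right) = 105600$)
$\frac{1}{Y + D} = \frac{1}{105600 + 0} = \frac{1}{105600}$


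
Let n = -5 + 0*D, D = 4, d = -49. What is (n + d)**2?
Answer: 2916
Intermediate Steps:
n = -5 (n = -5 + 0*4 = -5 + 0 = -5)
(n + d)**2 = (-5 - 49)**2 = (-54)**2 = 2916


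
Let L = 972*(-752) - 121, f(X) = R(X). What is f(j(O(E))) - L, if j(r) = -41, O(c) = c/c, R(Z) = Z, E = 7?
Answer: 731024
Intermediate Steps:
O(c) = 1
f(X) = X
L = -731065 (L = -730944 - 121 = -731065)
f(j(O(E))) - L = -41 - 1*(-731065) = -41 + 731065 = 731024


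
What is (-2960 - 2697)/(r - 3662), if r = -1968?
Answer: 5657/5630 ≈ 1.0048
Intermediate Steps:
(-2960 - 2697)/(r - 3662) = (-2960 - 2697)/(-1968 - 3662) = -5657/(-5630) = -5657*(-1/5630) = 5657/5630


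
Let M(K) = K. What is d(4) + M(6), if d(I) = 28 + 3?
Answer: 37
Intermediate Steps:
d(I) = 31
d(4) + M(6) = 31 + 6 = 37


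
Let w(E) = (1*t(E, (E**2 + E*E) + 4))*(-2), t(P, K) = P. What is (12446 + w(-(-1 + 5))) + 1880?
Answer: 14334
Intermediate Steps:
w(E) = -2*E (w(E) = (1*E)*(-2) = E*(-2) = -2*E)
(12446 + w(-(-1 + 5))) + 1880 = (12446 - (-2)*(-1 + 5)) + 1880 = (12446 - (-2)*4) + 1880 = (12446 - 2*(-4)) + 1880 = (12446 + 8) + 1880 = 12454 + 1880 = 14334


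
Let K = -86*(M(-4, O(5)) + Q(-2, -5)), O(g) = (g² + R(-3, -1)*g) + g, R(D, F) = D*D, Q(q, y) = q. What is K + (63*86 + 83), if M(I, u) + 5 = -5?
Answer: 6533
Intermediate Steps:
R(D, F) = D²
O(g) = g² + 10*g (O(g) = (g² + (-3)²*g) + g = (g² + 9*g) + g = g² + 10*g)
M(I, u) = -10 (M(I, u) = -5 - 5 = -10)
K = 1032 (K = -86*(-10 - 2) = -86*(-12) = 1032)
K + (63*86 + 83) = 1032 + (63*86 + 83) = 1032 + (5418 + 83) = 1032 + 5501 = 6533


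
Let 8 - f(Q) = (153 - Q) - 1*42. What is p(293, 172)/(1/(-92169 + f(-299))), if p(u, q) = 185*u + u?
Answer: -5044934358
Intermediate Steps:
p(u, q) = 186*u
f(Q) = -103 + Q (f(Q) = 8 - ((153 - Q) - 1*42) = 8 - ((153 - Q) - 42) = 8 - (111 - Q) = 8 + (-111 + Q) = -103 + Q)
p(293, 172)/(1/(-92169 + f(-299))) = (186*293)/(1/(-92169 + (-103 - 299))) = 54498/(1/(-92169 - 402)) = 54498/(1/(-92571)) = 54498/(-1/92571) = 54498*(-92571) = -5044934358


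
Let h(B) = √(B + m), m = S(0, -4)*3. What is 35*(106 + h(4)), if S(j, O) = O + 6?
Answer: 3710 + 35*√10 ≈ 3820.7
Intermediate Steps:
S(j, O) = 6 + O
m = 6 (m = (6 - 4)*3 = 2*3 = 6)
h(B) = √(6 + B) (h(B) = √(B + 6) = √(6 + B))
35*(106 + h(4)) = 35*(106 + √(6 + 4)) = 35*(106 + √10) = 3710 + 35*√10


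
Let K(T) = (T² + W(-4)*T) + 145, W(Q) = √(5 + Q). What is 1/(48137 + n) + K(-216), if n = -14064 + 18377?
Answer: 2443383251/52450 ≈ 46585.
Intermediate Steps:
n = 4313
K(T) = 145 + T + T² (K(T) = (T² + √(5 - 4)*T) + 145 = (T² + √1*T) + 145 = (T² + 1*T) + 145 = (T² + T) + 145 = (T + T²) + 145 = 145 + T + T²)
1/(48137 + n) + K(-216) = 1/(48137 + 4313) + (145 - 216 + (-216)²) = 1/52450 + (145 - 216 + 46656) = 1/52450 + 46585 = 2443383251/52450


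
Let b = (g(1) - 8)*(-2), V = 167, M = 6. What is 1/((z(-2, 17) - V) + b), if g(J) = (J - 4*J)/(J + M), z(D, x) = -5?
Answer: -7/1086 ≈ -0.0064457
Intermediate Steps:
g(J) = -3*J/(6 + J) (g(J) = (J - 4*J)/(J + 6) = (-3*J)/(6 + J) = -3*J/(6 + J))
b = 118/7 (b = (-3*1/(6 + 1) - 8)*(-2) = (-3*1/7 - 8)*(-2) = (-3*1*1/7 - 8)*(-2) = (-3/7 - 8)*(-2) = -59/7*(-2) = 118/7 ≈ 16.857)
1/((z(-2, 17) - V) + b) = 1/((-5 - 1*167) + 118/7) = 1/((-5 - 167) + 118/7) = 1/(-172 + 118/7) = 1/(-1086/7) = -7/1086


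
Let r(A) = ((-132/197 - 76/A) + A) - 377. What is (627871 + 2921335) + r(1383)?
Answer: 967258612084/272451 ≈ 3.5502e+6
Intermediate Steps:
r(A) = -74401/197 + A - 76/A (r(A) = ((-132*1/197 - 76/A) + A) - 377 = ((-132/197 - 76/A) + A) - 377 = (-132/197 + A - 76/A) - 377 = -74401/197 + A - 76/A)
(627871 + 2921335) + r(1383) = (627871 + 2921335) + (-74401/197 + 1383 - 76/1383) = 3549206 + (-74401/197 + 1383 - 76*1/1383) = 3549206 + (-74401/197 + 1383 - 76/1383) = 3549206 + 273888178/272451 = 967258612084/272451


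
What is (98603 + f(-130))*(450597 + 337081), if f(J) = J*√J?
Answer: 77667413834 - 102398140*I*√130 ≈ 7.7667e+10 - 1.1675e+9*I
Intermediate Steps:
f(J) = J^(3/2)
(98603 + f(-130))*(450597 + 337081) = (98603 + (-130)^(3/2))*(450597 + 337081) = (98603 - 130*I*√130)*787678 = 77667413834 - 102398140*I*√130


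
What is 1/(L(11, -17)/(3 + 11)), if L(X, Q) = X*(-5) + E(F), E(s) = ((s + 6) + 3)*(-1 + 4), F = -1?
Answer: -14/31 ≈ -0.45161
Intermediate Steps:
E(s) = 27 + 3*s (E(s) = ((6 + s) + 3)*3 = (9 + s)*3 = 27 + 3*s)
L(X, Q) = 24 - 5*X (L(X, Q) = X*(-5) + (27 + 3*(-1)) = -5*X + (27 - 3) = -5*X + 24 = 24 - 5*X)
1/(L(11, -17)/(3 + 11)) = 1/((24 - 5*11)/(3 + 11)) = 1/((24 - 55)/14) = 1/((1/14)*(-31)) = 1/(-31/14) = -14/31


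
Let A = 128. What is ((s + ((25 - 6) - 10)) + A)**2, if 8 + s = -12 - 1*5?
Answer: 12544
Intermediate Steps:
s = -25 (s = -8 + (-12 - 1*5) = -8 + (-12 - 5) = -8 - 17 = -25)
((s + ((25 - 6) - 10)) + A)**2 = ((-25 + ((25 - 6) - 10)) + 128)**2 = ((-25 + (19 - 10)) + 128)**2 = ((-25 + 9) + 128)**2 = (-16 + 128)**2 = 112**2 = 12544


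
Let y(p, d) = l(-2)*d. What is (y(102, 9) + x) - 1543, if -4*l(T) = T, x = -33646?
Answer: -70369/2 ≈ -35185.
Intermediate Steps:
l(T) = -T/4
y(p, d) = d/2 (y(p, d) = (-¼*(-2))*d = d/2)
(y(102, 9) + x) - 1543 = ((½)*9 - 33646) - 1543 = (9/2 - 33646) - 1543 = -67283/2 - 1543 = -70369/2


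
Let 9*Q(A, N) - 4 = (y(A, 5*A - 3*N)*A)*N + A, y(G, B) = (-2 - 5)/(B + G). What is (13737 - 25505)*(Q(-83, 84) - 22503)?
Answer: 33125460768/125 ≈ 2.6500e+8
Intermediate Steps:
y(G, B) = -7/(B + G)
Q(A, N) = 4/9 + A/9 - 7*A*N/(9*(-3*N + 6*A)) (Q(A, N) = 4/9 + (((-7/((5*A - 3*N) + A))*A)*N + A)/9 = 4/9 + (((-7/((-3*N + 5*A) + A))*A)*N + A)/9 = 4/9 + (((-7/(-3*N + 6*A))*A)*N + A)/9 = 4/9 + ((-7*A/(-3*N + 6*A))*N + A)/9 = 4/9 + (-7*A*N/(-3*N + 6*A) + A)/9 = 4/9 + (A - 7*A*N/(-3*N + 6*A))/9 = 4/9 + (A/9 - 7*A*N/(9*(-3*N + 6*A))) = 4/9 + A/9 - 7*A*N/(9*(-3*N + 6*A)))
(13737 - 25505)*(Q(-83, 84) - 22503) = (13737 - 25505)*((-7*(-83)*84 + 3*(4 - 83)*(-1*84 + 2*(-83)))/(27*(-1*84 + 2*(-83))) - 22503) = -11768*((48804 + 3*(-79)*(-84 - 166))/(27*(-84 - 166)) - 22503) = -11768*((1/27)*(48804 + 3*(-79)*(-250))/(-250) - 22503) = -11768*((1/27)*(-1/250)*(48804 + 59250) - 22503) = -11768*((1/27)*(-1/250)*108054 - 22503) = -11768*(-2001/125 - 22503) = -11768*(-2814876/125) = 33125460768/125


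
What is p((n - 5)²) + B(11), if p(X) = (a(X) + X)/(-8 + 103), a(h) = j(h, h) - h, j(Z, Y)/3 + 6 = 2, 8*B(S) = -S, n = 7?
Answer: -1141/760 ≈ -1.5013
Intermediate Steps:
B(S) = -S/8 (B(S) = (-S)/8 = -S/8)
j(Z, Y) = -12 (j(Z, Y) = -18 + 3*2 = -18 + 6 = -12)
a(h) = -12 - h
p(X) = -12/95 (p(X) = ((-12 - X) + X)/(-8 + 103) = -12/95)
p((n - 5)²) + B(11) = -12/95 - ⅛*11 = -12/95 - 11/8 = -1141/760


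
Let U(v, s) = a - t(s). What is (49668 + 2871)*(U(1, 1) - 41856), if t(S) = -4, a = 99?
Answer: -2193660867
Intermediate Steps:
U(v, s) = 103 (U(v, s) = 99 - 1*(-4) = 99 + 4 = 103)
(49668 + 2871)*(U(1, 1) - 41856) = (49668 + 2871)*(103 - 41856) = 52539*(-41753) = -2193660867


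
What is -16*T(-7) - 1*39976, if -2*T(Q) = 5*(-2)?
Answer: -40056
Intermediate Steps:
T(Q) = 5 (T(Q) = -5*(-2)/2 = -1/2*(-10) = 5)
-16*T(-7) - 1*39976 = -16*5 - 1*39976 = -80 - 39976 = -40056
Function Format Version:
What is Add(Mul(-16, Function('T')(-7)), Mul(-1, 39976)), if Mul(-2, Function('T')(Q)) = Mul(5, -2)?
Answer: -40056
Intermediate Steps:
Function('T')(Q) = 5 (Function('T')(Q) = Mul(Rational(-1, 2), Mul(5, -2)) = Mul(Rational(-1, 2), -10) = 5)
Add(Mul(-16, Function('T')(-7)), Mul(-1, 39976)) = Add(Mul(-16, 5), Mul(-1, 39976)) = Add(-80, -39976) = -40056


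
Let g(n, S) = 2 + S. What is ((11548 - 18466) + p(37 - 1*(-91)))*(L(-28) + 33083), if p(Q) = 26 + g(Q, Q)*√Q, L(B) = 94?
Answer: -228655884 + 34504080*√2 ≈ -1.7986e+8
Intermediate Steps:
p(Q) = 26 + √Q*(2 + Q) (p(Q) = 26 + (2 + Q)*√Q = 26 + √Q*(2 + Q))
((11548 - 18466) + p(37 - 1*(-91)))*(L(-28) + 33083) = ((11548 - 18466) + (26 + √(37 - 1*(-91))*(2 + (37 - 1*(-91)))))*(94 + 33083) = (-6918 + (26 + √(37 + 91)*(2 + (37 + 91))))*33177 = (-6918 + (26 + √128*(2 + 128)))*33177 = (-6918 + (26 + (8*√2)*130))*33177 = (-6918 + (26 + 1040*√2))*33177 = (-6892 + 1040*√2)*33177 = -228655884 + 34504080*√2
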